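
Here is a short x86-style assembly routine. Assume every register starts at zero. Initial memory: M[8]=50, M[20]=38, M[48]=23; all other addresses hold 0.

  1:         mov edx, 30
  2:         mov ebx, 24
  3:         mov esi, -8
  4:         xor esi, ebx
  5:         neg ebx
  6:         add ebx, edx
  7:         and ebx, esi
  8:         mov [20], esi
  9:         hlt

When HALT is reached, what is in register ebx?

0

edx=30
ebx=24
esi=-8
esi=(-8)^24=-32
ebx=-(24)=-24
ebx=(-24)+30=6
ebx=6&(-32)=0
mov [20], esi → M[20]=-32
halt.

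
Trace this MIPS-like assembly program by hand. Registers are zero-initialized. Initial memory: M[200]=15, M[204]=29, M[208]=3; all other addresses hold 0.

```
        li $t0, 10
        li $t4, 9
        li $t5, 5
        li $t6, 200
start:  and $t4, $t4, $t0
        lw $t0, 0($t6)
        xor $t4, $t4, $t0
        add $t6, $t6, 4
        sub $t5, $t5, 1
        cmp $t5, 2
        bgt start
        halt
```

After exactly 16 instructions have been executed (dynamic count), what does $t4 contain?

26

$t0=10
$t4=9
$t5=5
$t6=200
$t4=9&10=8
$t0=M[200]=15
$t4=8^15=7
$t6=200+4=204
$t5=5-1=4
cmp $t5, 2  (cmp 4,2)
bgt start: taken
$t4=7&15=7
$t0=M[204]=29
$t4=7^29=26
$t6=204+4=208
$t5=4-1=3
After step 16: $t4 = 26.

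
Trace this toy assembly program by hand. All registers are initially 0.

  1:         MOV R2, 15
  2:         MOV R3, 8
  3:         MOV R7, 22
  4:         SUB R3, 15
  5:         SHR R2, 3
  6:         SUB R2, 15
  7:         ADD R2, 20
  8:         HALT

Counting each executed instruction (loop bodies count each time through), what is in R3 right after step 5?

-7

MOV R2, 15 → R2=15
MOV R3, 8 → R3=8
MOV R7, 22 → R7=22
SUB R3, 15 → R3=8-15=-7
SHR R2, 3 → R2=15>>3=1
After step 5: R3 = -7.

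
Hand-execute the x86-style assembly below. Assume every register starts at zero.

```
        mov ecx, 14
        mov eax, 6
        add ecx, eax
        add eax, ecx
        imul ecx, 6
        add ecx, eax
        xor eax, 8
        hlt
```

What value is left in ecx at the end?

mov ecx, 14 → ecx=14
mov eax, 6 → eax=6
add ecx, eax → ecx=14+6=20
add eax, ecx → eax=6+20=26
imul ecx, 6 → ecx=20*6=120
add ecx, eax → ecx=120+26=146
xor eax, 8 → eax=26^8=18
halt.

146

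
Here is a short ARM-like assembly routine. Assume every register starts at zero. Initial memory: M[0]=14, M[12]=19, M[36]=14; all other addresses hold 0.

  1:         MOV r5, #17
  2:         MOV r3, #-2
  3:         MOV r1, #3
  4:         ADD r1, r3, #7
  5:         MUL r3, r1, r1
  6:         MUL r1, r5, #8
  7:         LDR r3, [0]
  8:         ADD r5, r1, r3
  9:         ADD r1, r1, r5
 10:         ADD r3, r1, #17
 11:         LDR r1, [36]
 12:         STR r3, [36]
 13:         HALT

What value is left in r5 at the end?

MOV r5, #17 → r5=17
MOV r3, #-2 → r3=-2
MOV r1, #3 → r1=3
ADD r1, r3, #7 → r1=(-2)+7=5
MUL r3, r1, r1 → r3=5*5=25
MUL r1, r5, #8 → r1=17*8=136
LDR r3, [0] → r3=M[0]=14
ADD r5, r1, r3 → r5=136+14=150
ADD r1, r1, r5 → r1=136+150=286
ADD r3, r1, #17 → r3=286+17=303
LDR r1, [36] → r1=M[36]=14
STR r3, [36] → M[36]=303
halt.

150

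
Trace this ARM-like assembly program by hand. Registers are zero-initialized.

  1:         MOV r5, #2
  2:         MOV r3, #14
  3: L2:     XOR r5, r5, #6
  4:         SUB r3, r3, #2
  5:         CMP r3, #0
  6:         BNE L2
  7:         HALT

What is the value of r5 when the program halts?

r5=2
r3=14
r5=2^6=4
r3=14-2=12
CMP r3, #0  (cmp 12,0)
BNE L2: taken
r5=4^6=2
r3=12-2=10
CMP r3, #0  (cmp 10,0)
BNE L2: taken
r5=2^6=4
r3=10-2=8
CMP r3, #0  (cmp 8,0)
BNE L2: taken
r5=4^6=2
r3=8-2=6
CMP r3, #0  (cmp 6,0)
BNE L2: taken
r5=2^6=4
r3=6-2=4
CMP r3, #0  (cmp 4,0)
BNE L2: taken
r5=4^6=2
r3=4-2=2
CMP r3, #0  (cmp 2,0)
BNE L2: taken
r5=2^6=4
r3=2-2=0
CMP r3, #0  (cmp 0,0)
BNE L2: not taken
halt.

4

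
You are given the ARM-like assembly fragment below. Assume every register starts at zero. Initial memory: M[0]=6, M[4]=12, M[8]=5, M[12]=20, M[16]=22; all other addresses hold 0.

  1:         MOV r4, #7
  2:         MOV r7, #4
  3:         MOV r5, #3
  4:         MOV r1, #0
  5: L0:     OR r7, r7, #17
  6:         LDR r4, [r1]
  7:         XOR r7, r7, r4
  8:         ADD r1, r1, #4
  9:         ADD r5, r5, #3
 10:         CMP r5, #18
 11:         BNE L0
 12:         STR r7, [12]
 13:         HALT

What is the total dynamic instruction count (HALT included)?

41

after MOV r4, #7: r4=7
after MOV r7, #4: r7=4
after MOV r5, #3: r5=3
after MOV r1, #0: r1=0
after OR r7, r7, #17: r7=4|17=21
after LDR r4, [r1]: r4=M[0]=6
after XOR r7, r7, r4: r7=21^6=19
after ADD r1, r1, #4: r1=0+4=4
after ADD r5, r5, #3: r5=3+3=6
CMP r5, #18  (cmp 6,18)
BNE L0: taken
after OR r7, r7, #17: r7=19|17=19
after LDR r4, [r1]: r4=M[4]=12
after XOR r7, r7, r4: r7=19^12=31
after ADD r1, r1, #4: r1=4+4=8
after ADD r5, r5, #3: r5=6+3=9
CMP r5, #18  (cmp 9,18)
BNE L0: taken
after OR r7, r7, #17: r7=31|17=31
after LDR r4, [r1]: r4=M[8]=5
after XOR r7, r7, r4: r7=31^5=26
after ADD r1, r1, #4: r1=8+4=12
after ADD r5, r5, #3: r5=9+3=12
CMP r5, #18  (cmp 12,18)
BNE L0: taken
after OR r7, r7, #17: r7=26|17=27
after LDR r4, [r1]: r4=M[12]=20
after XOR r7, r7, r4: r7=27^20=15
after ADD r1, r1, #4: r1=12+4=16
after ADD r5, r5, #3: r5=12+3=15
CMP r5, #18  (cmp 15,18)
BNE L0: taken
after OR r7, r7, #17: r7=15|17=31
after LDR r4, [r1]: r4=M[16]=22
after XOR r7, r7, r4: r7=31^22=9
after ADD r1, r1, #4: r1=16+4=20
after ADD r5, r5, #3: r5=15+3=18
CMP r5, #18  (cmp 18,18)
BNE L0: not taken
STR r7, [12] → M[12]=9
halt.
Total executed instructions: 41.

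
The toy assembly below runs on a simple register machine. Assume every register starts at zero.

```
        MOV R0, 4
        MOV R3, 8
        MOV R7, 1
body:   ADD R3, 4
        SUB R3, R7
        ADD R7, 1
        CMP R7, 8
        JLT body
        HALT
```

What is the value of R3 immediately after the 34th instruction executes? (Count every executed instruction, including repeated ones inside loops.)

15

MOV R0, 4 → R0=4
MOV R3, 8 → R3=8
MOV R7, 1 → R7=1
ADD R3, 4 → R3=8+4=12
SUB R3, R7 → R3=12-1=11
ADD R7, 1 → R7=1+1=2
CMP R7, 8  (cmp 2,8)
JLT body: taken
ADD R3, 4 → R3=11+4=15
SUB R3, R7 → R3=15-2=13
ADD R7, 1 → R7=2+1=3
CMP R7, 8  (cmp 3,8)
JLT body: taken
ADD R3, 4 → R3=13+4=17
SUB R3, R7 → R3=17-3=14
ADD R7, 1 → R7=3+1=4
CMP R7, 8  (cmp 4,8)
JLT body: taken
ADD R3, 4 → R3=14+4=18
SUB R3, R7 → R3=18-4=14
ADD R7, 1 → R7=4+1=5
CMP R7, 8  (cmp 5,8)
JLT body: taken
ADD R3, 4 → R3=14+4=18
SUB R3, R7 → R3=18-5=13
ADD R7, 1 → R7=5+1=6
CMP R7, 8  (cmp 6,8)
JLT body: taken
ADD R3, 4 → R3=13+4=17
SUB R3, R7 → R3=17-6=11
ADD R7, 1 → R7=6+1=7
CMP R7, 8  (cmp 7,8)
JLT body: taken
ADD R3, 4 → R3=11+4=15
After step 34: R3 = 15.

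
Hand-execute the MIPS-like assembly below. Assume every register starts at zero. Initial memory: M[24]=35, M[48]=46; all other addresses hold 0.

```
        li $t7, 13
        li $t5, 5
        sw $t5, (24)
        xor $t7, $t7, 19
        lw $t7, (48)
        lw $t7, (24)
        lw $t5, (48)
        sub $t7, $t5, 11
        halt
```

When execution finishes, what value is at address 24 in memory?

5

li $t7, 13 → $t7=13
li $t5, 5 → $t5=5
sw $t5, (24) → M[24]=5
xor $t7, $t7, 19 → $t7=13^19=30
lw $t7, (48) → $t7=M[48]=46
lw $t7, (24) → $t7=M[24]=5
lw $t5, (48) → $t5=M[48]=46
sub $t7, $t5, 11 → $t7=46-11=35
halt.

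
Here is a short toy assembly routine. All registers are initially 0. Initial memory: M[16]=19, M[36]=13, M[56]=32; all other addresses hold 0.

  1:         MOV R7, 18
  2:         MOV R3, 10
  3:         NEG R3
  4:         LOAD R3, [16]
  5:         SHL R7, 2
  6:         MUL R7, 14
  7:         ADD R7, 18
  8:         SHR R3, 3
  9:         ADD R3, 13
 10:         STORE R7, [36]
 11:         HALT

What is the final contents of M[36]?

1026

R7=18
R3=10
R3=-(10)=-10
R3=M[16]=19
R7=18<<2=72
R7=72*14=1008
R7=1008+18=1026
R3=19>>3=2
R3=2+13=15
STORE R7, [36] → M[36]=1026
halt.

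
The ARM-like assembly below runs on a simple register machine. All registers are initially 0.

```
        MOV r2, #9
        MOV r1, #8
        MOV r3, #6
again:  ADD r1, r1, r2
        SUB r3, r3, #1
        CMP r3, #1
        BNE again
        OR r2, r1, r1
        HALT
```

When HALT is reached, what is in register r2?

53

MOV r2, #9 → r2=9
MOV r1, #8 → r1=8
MOV r3, #6 → r3=6
ADD r1, r1, r2 → r1=8+9=17
SUB r3, r3, #1 → r3=6-1=5
CMP r3, #1  (cmp 5,1)
BNE again: taken
ADD r1, r1, r2 → r1=17+9=26
SUB r3, r3, #1 → r3=5-1=4
CMP r3, #1  (cmp 4,1)
BNE again: taken
ADD r1, r1, r2 → r1=26+9=35
SUB r3, r3, #1 → r3=4-1=3
CMP r3, #1  (cmp 3,1)
BNE again: taken
ADD r1, r1, r2 → r1=35+9=44
SUB r3, r3, #1 → r3=3-1=2
CMP r3, #1  (cmp 2,1)
BNE again: taken
ADD r1, r1, r2 → r1=44+9=53
SUB r3, r3, #1 → r3=2-1=1
CMP r3, #1  (cmp 1,1)
BNE again: not taken
OR r2, r1, r1 → r2=53|53=53
halt.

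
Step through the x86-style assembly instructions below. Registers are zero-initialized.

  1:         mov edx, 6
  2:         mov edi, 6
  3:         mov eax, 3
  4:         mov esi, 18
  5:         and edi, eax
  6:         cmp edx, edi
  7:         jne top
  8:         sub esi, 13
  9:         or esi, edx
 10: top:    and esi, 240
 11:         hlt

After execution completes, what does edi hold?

2

after mov edx, 6: edx=6
after mov edi, 6: edi=6
after mov eax, 3: eax=3
after mov esi, 18: esi=18
after and edi, eax: edi=6&3=2
cmp edx, edi  (cmp 6,2)
jne top: taken
after and esi, 240: esi=18&240=16
halt.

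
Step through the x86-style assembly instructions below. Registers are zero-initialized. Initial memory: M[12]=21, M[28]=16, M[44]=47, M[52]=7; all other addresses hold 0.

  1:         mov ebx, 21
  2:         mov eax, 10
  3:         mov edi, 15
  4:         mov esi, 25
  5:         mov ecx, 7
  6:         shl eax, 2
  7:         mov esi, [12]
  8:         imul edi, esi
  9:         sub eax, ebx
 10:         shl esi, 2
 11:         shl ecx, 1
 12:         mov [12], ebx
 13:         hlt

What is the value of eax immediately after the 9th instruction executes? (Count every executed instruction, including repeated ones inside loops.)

mov ebx, 21 → ebx=21
mov eax, 10 → eax=10
mov edi, 15 → edi=15
mov esi, 25 → esi=25
mov ecx, 7 → ecx=7
shl eax, 2 → eax=10<<2=40
mov esi, [12] → esi=M[12]=21
imul edi, esi → edi=15*21=315
sub eax, ebx → eax=40-21=19
After step 9: eax = 19.

19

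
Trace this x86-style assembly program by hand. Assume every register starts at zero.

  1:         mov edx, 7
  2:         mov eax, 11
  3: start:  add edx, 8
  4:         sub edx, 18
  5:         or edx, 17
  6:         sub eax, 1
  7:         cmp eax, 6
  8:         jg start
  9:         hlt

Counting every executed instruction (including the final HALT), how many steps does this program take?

33

after mov edx, 7: edx=7
after mov eax, 11: eax=11
after add edx, 8: edx=7+8=15
after sub edx, 18: edx=15-18=-3
after or edx, 17: edx=(-3)|17=-3
after sub eax, 1: eax=11-1=10
cmp eax, 6  (cmp 10,6)
jg start: taken
after add edx, 8: edx=(-3)+8=5
after sub edx, 18: edx=5-18=-13
after or edx, 17: edx=(-13)|17=-13
after sub eax, 1: eax=10-1=9
cmp eax, 6  (cmp 9,6)
jg start: taken
after add edx, 8: edx=(-13)+8=-5
after sub edx, 18: edx=(-5)-18=-23
after or edx, 17: edx=(-23)|17=-7
after sub eax, 1: eax=9-1=8
cmp eax, 6  (cmp 8,6)
jg start: taken
after add edx, 8: edx=(-7)+8=1
after sub edx, 18: edx=1-18=-17
after or edx, 17: edx=(-17)|17=-1
after sub eax, 1: eax=8-1=7
cmp eax, 6  (cmp 7,6)
jg start: taken
after add edx, 8: edx=(-1)+8=7
after sub edx, 18: edx=7-18=-11
after or edx, 17: edx=(-11)|17=-11
after sub eax, 1: eax=7-1=6
cmp eax, 6  (cmp 6,6)
jg start: not taken
halt.
Total executed instructions: 33.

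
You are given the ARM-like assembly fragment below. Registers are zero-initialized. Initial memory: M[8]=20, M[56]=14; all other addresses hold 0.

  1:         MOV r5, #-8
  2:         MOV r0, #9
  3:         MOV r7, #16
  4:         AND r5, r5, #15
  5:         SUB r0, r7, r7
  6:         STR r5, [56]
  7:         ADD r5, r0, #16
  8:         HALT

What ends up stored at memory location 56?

8

after MOV r5, #-8: r5=-8
after MOV r0, #9: r0=9
after MOV r7, #16: r7=16
after AND r5, r5, #15: r5=(-8)&15=8
after SUB r0, r7, r7: r0=16-16=0
STR r5, [56] → M[56]=8
after ADD r5, r0, #16: r5=0+16=16
halt.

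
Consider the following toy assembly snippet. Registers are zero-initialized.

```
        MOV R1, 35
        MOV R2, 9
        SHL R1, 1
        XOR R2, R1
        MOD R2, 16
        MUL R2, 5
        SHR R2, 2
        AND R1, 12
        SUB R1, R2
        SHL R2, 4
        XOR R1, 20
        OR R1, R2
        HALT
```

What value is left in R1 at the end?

R1=35
R2=9
R1=35<<1=70
R2=9^70=79
R2=79%16=15
R2=15*5=75
R2=75>>2=18
R1=70&12=4
R1=4-18=-14
R2=18<<4=288
R1=(-14)^20=-26
R1=(-26)|288=-26
halt.

-26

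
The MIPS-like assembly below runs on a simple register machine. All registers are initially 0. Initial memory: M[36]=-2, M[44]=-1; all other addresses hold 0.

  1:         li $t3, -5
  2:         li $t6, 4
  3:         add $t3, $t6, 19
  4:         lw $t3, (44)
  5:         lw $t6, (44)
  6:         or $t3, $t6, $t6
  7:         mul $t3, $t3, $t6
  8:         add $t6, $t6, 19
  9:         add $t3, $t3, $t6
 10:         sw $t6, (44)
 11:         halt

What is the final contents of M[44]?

after li $t3, -5: $t3=-5
after li $t6, 4: $t6=4
after add $t3, $t6, 19: $t3=4+19=23
after lw $t3, (44): $t3=M[44]=-1
after lw $t6, (44): $t6=M[44]=-1
after or $t3, $t6, $t6: $t3=(-1)|(-1)=-1
after mul $t3, $t3, $t6: $t3=(-1)*(-1)=1
after add $t6, $t6, 19: $t6=(-1)+19=18
after add $t3, $t3, $t6: $t3=1+18=19
sw $t6, (44) → M[44]=18
halt.

18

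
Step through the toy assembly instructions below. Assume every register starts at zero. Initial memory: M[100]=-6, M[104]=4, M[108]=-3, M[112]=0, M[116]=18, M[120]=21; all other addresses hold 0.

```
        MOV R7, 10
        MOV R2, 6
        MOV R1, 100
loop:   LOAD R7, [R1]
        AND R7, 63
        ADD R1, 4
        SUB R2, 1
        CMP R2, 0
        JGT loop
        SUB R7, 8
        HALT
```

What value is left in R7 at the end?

R7=10
R2=6
R1=100
R7=M[100]=-6
R7=(-6)&63=58
R1=100+4=104
R2=6-1=5
CMP R2, 0  (cmp 5,0)
JGT loop: taken
R7=M[104]=4
R7=4&63=4
R1=104+4=108
R2=5-1=4
CMP R2, 0  (cmp 4,0)
JGT loop: taken
R7=M[108]=-3
R7=(-3)&63=61
R1=108+4=112
R2=4-1=3
CMP R2, 0  (cmp 3,0)
JGT loop: taken
R7=M[112]=0
R7=0&63=0
R1=112+4=116
R2=3-1=2
CMP R2, 0  (cmp 2,0)
JGT loop: taken
R7=M[116]=18
R7=18&63=18
R1=116+4=120
R2=2-1=1
CMP R2, 0  (cmp 1,0)
JGT loop: taken
R7=M[120]=21
R7=21&63=21
R1=120+4=124
R2=1-1=0
CMP R2, 0  (cmp 0,0)
JGT loop: not taken
R7=21-8=13
halt.

13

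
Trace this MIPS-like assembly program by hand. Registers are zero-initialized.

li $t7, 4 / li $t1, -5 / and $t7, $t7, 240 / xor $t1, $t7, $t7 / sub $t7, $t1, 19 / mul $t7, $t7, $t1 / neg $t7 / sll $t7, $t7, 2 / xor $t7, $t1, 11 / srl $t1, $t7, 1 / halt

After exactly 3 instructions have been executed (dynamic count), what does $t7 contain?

$t7=4
$t1=-5
$t7=4&240=0
After step 3: $t7 = 0.

0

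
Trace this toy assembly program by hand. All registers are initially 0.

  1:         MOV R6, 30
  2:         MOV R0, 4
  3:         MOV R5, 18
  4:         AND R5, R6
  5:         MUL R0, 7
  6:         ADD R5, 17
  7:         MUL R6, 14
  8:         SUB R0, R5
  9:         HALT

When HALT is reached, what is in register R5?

R6=30
R0=4
R5=18
R5=18&30=18
R0=4*7=28
R5=18+17=35
R6=30*14=420
R0=28-35=-7
halt.

35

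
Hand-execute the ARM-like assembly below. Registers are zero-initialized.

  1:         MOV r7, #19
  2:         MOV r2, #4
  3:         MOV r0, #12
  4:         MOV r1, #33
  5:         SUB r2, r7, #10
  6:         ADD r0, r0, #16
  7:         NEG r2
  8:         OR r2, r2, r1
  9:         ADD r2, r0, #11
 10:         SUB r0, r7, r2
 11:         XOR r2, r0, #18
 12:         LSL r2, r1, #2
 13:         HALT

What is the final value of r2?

MOV r7, #19 → r7=19
MOV r2, #4 → r2=4
MOV r0, #12 → r0=12
MOV r1, #33 → r1=33
SUB r2, r7, #10 → r2=19-10=9
ADD r0, r0, #16 → r0=12+16=28
NEG r2 → r2=-(9)=-9
OR r2, r2, r1 → r2=(-9)|33=-9
ADD r2, r0, #11 → r2=28+11=39
SUB r0, r7, r2 → r0=19-39=-20
XOR r2, r0, #18 → r2=(-20)^18=-2
LSL r2, r1, #2 → r2=33<<2=132
halt.

132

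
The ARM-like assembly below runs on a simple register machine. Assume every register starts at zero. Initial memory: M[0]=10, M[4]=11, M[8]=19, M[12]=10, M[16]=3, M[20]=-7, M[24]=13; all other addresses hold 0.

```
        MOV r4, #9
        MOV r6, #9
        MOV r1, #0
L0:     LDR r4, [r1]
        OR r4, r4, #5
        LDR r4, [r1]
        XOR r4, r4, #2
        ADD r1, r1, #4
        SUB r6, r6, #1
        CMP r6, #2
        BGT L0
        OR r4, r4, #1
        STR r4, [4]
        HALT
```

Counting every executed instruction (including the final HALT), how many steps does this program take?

62

r4=9
r6=9
r1=0
r4=M[0]=10
r4=10|5=15
r4=M[0]=10
r4=10^2=8
r1=0+4=4
r6=9-1=8
CMP r6, #2  (cmp 8,2)
BGT L0: taken
r4=M[4]=11
r4=11|5=15
r4=M[4]=11
r4=11^2=9
r1=4+4=8
r6=8-1=7
CMP r6, #2  (cmp 7,2)
BGT L0: taken
r4=M[8]=19
r4=19|5=23
r4=M[8]=19
r4=19^2=17
r1=8+4=12
r6=7-1=6
CMP r6, #2  (cmp 6,2)
BGT L0: taken
r4=M[12]=10
r4=10|5=15
r4=M[12]=10
r4=10^2=8
r1=12+4=16
r6=6-1=5
CMP r6, #2  (cmp 5,2)
BGT L0: taken
r4=M[16]=3
r4=3|5=7
r4=M[16]=3
r4=3^2=1
r1=16+4=20
r6=5-1=4
CMP r6, #2  (cmp 4,2)
BGT L0: taken
r4=M[20]=-7
r4=(-7)|5=-3
r4=M[20]=-7
r4=(-7)^2=-5
r1=20+4=24
r6=4-1=3
CMP r6, #2  (cmp 3,2)
BGT L0: taken
r4=M[24]=13
r4=13|5=13
r4=M[24]=13
r4=13^2=15
r1=24+4=28
r6=3-1=2
CMP r6, #2  (cmp 2,2)
BGT L0: not taken
r4=15|1=15
STR r4, [4] → M[4]=15
halt.
Total executed instructions: 62.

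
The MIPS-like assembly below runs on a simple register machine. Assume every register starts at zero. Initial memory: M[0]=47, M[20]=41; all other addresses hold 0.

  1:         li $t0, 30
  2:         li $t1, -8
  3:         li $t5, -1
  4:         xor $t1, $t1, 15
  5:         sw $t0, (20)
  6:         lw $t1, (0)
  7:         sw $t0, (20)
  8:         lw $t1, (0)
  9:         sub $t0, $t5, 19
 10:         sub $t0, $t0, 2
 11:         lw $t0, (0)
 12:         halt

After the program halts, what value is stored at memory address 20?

30

after li $t0, 30: $t0=30
after li $t1, -8: $t1=-8
after li $t5, -1: $t5=-1
after xor $t1, $t1, 15: $t1=(-8)^15=-9
sw $t0, (20) → M[20]=30
after lw $t1, (0): $t1=M[0]=47
sw $t0, (20) → M[20]=30
after lw $t1, (0): $t1=M[0]=47
after sub $t0, $t5, 19: $t0=(-1)-19=-20
after sub $t0, $t0, 2: $t0=(-20)-2=-22
after lw $t0, (0): $t0=M[0]=47
halt.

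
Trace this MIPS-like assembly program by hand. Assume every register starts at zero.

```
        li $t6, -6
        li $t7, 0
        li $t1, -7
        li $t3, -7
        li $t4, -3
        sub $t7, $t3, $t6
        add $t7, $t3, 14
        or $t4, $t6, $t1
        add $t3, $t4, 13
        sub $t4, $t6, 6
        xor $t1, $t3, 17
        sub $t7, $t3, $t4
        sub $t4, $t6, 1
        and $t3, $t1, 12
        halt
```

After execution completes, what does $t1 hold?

25

$t6=-6
$t7=0
$t1=-7
$t3=-7
$t4=-3
$t7=(-7)-(-6)=-1
$t7=(-7)+14=7
$t4=(-6)|(-7)=-5
$t3=(-5)+13=8
$t4=(-6)-6=-12
$t1=8^17=25
$t7=8-(-12)=20
$t4=(-6)-1=-7
$t3=25&12=8
halt.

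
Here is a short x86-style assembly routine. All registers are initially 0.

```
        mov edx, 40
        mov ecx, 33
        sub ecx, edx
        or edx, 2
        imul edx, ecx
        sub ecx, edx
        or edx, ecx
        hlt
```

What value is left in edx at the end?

after mov edx, 40: edx=40
after mov ecx, 33: ecx=33
after sub ecx, edx: ecx=33-40=-7
after or edx, 2: edx=40|2=42
after imul edx, ecx: edx=42*(-7)=-294
after sub ecx, edx: ecx=(-7)-(-294)=287
after or edx, ecx: edx=(-294)|287=-33
halt.

-33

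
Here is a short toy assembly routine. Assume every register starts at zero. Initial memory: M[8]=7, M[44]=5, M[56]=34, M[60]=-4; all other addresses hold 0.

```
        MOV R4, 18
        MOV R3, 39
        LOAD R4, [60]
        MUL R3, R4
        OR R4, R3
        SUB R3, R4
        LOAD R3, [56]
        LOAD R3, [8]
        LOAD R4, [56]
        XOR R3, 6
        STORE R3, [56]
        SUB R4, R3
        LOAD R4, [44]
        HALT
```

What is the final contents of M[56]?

MOV R4, 18 → R4=18
MOV R3, 39 → R3=39
LOAD R4, [60] → R4=M[60]=-4
MUL R3, R4 → R3=39*(-4)=-156
OR R4, R3 → R4=(-4)|(-156)=-4
SUB R3, R4 → R3=(-156)-(-4)=-152
LOAD R3, [56] → R3=M[56]=34
LOAD R3, [8] → R3=M[8]=7
LOAD R4, [56] → R4=M[56]=34
XOR R3, 6 → R3=7^6=1
STORE R3, [56] → M[56]=1
SUB R4, R3 → R4=34-1=33
LOAD R4, [44] → R4=M[44]=5
halt.

1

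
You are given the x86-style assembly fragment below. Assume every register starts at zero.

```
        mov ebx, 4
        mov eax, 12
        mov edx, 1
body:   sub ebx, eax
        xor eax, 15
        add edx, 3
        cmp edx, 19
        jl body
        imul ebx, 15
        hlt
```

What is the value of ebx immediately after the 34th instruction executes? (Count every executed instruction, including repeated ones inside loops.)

-615

mov ebx, 4 → ebx=4
mov eax, 12 → eax=12
mov edx, 1 → edx=1
sub ebx, eax → ebx=4-12=-8
xor eax, 15 → eax=12^15=3
add edx, 3 → edx=1+3=4
cmp edx, 19  (cmp 4,19)
jl body: taken
sub ebx, eax → ebx=(-8)-3=-11
xor eax, 15 → eax=3^15=12
add edx, 3 → edx=4+3=7
cmp edx, 19  (cmp 7,19)
jl body: taken
sub ebx, eax → ebx=(-11)-12=-23
xor eax, 15 → eax=12^15=3
add edx, 3 → edx=7+3=10
cmp edx, 19  (cmp 10,19)
jl body: taken
sub ebx, eax → ebx=(-23)-3=-26
xor eax, 15 → eax=3^15=12
add edx, 3 → edx=10+3=13
cmp edx, 19  (cmp 13,19)
jl body: taken
sub ebx, eax → ebx=(-26)-12=-38
xor eax, 15 → eax=12^15=3
add edx, 3 → edx=13+3=16
cmp edx, 19  (cmp 16,19)
jl body: taken
sub ebx, eax → ebx=(-38)-3=-41
xor eax, 15 → eax=3^15=12
add edx, 3 → edx=16+3=19
cmp edx, 19  (cmp 19,19)
jl body: not taken
imul ebx, 15 → ebx=(-41)*15=-615
After step 34: ebx = -615.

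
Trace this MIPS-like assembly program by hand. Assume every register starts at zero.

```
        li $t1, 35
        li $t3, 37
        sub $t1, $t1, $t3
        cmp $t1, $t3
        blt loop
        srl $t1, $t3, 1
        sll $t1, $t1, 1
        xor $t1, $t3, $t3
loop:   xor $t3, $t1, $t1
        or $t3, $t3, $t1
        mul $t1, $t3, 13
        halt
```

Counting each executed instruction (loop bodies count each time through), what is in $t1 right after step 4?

-2

after li $t1, 35: $t1=35
after li $t3, 37: $t3=37
after sub $t1, $t1, $t3: $t1=35-37=-2
cmp $t1, $t3  (cmp -2,37)
After step 4: $t1 = -2.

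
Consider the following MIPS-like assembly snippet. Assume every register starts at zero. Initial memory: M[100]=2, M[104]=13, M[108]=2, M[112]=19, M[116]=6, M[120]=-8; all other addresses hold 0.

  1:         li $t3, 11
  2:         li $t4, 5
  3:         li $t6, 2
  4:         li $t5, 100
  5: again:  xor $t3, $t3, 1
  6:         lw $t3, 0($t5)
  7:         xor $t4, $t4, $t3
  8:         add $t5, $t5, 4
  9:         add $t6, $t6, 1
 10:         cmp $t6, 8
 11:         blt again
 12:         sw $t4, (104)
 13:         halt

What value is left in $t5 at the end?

$t3=11
$t4=5
$t6=2
$t5=100
$t3=11^1=10
$t3=M[100]=2
$t4=5^2=7
$t5=100+4=104
$t6=2+1=3
cmp $t6, 8  (cmp 3,8)
blt again: taken
$t3=2^1=3
$t3=M[104]=13
$t4=7^13=10
$t5=104+4=108
$t6=3+1=4
cmp $t6, 8  (cmp 4,8)
blt again: taken
$t3=13^1=12
$t3=M[108]=2
$t4=10^2=8
$t5=108+4=112
$t6=4+1=5
cmp $t6, 8  (cmp 5,8)
blt again: taken
$t3=2^1=3
$t3=M[112]=19
$t4=8^19=27
$t5=112+4=116
$t6=5+1=6
cmp $t6, 8  (cmp 6,8)
blt again: taken
$t3=19^1=18
$t3=M[116]=6
$t4=27^6=29
$t5=116+4=120
$t6=6+1=7
cmp $t6, 8  (cmp 7,8)
blt again: taken
$t3=6^1=7
$t3=M[120]=-8
$t4=29^(-8)=-27
$t5=120+4=124
$t6=7+1=8
cmp $t6, 8  (cmp 8,8)
blt again: not taken
sw $t4, (104) → M[104]=-27
halt.

124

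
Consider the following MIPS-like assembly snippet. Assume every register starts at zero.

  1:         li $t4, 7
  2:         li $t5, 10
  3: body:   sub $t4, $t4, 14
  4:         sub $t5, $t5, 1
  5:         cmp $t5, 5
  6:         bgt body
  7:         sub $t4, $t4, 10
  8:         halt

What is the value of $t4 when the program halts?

-73

li $t4, 7 → $t4=7
li $t5, 10 → $t5=10
sub $t4, $t4, 14 → $t4=7-14=-7
sub $t5, $t5, 1 → $t5=10-1=9
cmp $t5, 5  (cmp 9,5)
bgt body: taken
sub $t4, $t4, 14 → $t4=(-7)-14=-21
sub $t5, $t5, 1 → $t5=9-1=8
cmp $t5, 5  (cmp 8,5)
bgt body: taken
sub $t4, $t4, 14 → $t4=(-21)-14=-35
sub $t5, $t5, 1 → $t5=8-1=7
cmp $t5, 5  (cmp 7,5)
bgt body: taken
sub $t4, $t4, 14 → $t4=(-35)-14=-49
sub $t5, $t5, 1 → $t5=7-1=6
cmp $t5, 5  (cmp 6,5)
bgt body: taken
sub $t4, $t4, 14 → $t4=(-49)-14=-63
sub $t5, $t5, 1 → $t5=6-1=5
cmp $t5, 5  (cmp 5,5)
bgt body: not taken
sub $t4, $t4, 10 → $t4=(-63)-10=-73
halt.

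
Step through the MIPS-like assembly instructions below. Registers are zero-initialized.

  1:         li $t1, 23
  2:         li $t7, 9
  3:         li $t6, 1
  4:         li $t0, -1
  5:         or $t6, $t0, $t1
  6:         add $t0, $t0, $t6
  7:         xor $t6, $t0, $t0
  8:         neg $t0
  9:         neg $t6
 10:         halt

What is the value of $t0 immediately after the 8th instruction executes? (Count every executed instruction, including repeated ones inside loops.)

2

after li $t1, 23: $t1=23
after li $t7, 9: $t7=9
after li $t6, 1: $t6=1
after li $t0, -1: $t0=-1
after or $t6, $t0, $t1: $t6=(-1)|23=-1
after add $t0, $t0, $t6: $t0=(-1)+(-1)=-2
after xor $t6, $t0, $t0: $t6=(-2)^(-2)=0
after neg $t0: $t0=-(-2)=2
After step 8: $t0 = 2.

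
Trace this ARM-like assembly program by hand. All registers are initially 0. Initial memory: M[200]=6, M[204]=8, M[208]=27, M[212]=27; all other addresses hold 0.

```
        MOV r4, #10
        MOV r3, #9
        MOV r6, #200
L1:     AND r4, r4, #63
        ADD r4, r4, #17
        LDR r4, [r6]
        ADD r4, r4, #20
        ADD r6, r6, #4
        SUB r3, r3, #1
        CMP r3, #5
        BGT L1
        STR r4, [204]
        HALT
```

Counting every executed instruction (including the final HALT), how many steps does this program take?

after MOV r4, #10: r4=10
after MOV r3, #9: r3=9
after MOV r6, #200: r6=200
after AND r4, r4, #63: r4=10&63=10
after ADD r4, r4, #17: r4=10+17=27
after LDR r4, [r6]: r4=M[200]=6
after ADD r4, r4, #20: r4=6+20=26
after ADD r6, r6, #4: r6=200+4=204
after SUB r3, r3, #1: r3=9-1=8
CMP r3, #5  (cmp 8,5)
BGT L1: taken
after AND r4, r4, #63: r4=26&63=26
after ADD r4, r4, #17: r4=26+17=43
after LDR r4, [r6]: r4=M[204]=8
after ADD r4, r4, #20: r4=8+20=28
after ADD r6, r6, #4: r6=204+4=208
after SUB r3, r3, #1: r3=8-1=7
CMP r3, #5  (cmp 7,5)
BGT L1: taken
after AND r4, r4, #63: r4=28&63=28
after ADD r4, r4, #17: r4=28+17=45
after LDR r4, [r6]: r4=M[208]=27
after ADD r4, r4, #20: r4=27+20=47
after ADD r6, r6, #4: r6=208+4=212
after SUB r3, r3, #1: r3=7-1=6
CMP r3, #5  (cmp 6,5)
BGT L1: taken
after AND r4, r4, #63: r4=47&63=47
after ADD r4, r4, #17: r4=47+17=64
after LDR r4, [r6]: r4=M[212]=27
after ADD r4, r4, #20: r4=27+20=47
after ADD r6, r6, #4: r6=212+4=216
after SUB r3, r3, #1: r3=6-1=5
CMP r3, #5  (cmp 5,5)
BGT L1: not taken
STR r4, [204] → M[204]=47
halt.
Total executed instructions: 37.

37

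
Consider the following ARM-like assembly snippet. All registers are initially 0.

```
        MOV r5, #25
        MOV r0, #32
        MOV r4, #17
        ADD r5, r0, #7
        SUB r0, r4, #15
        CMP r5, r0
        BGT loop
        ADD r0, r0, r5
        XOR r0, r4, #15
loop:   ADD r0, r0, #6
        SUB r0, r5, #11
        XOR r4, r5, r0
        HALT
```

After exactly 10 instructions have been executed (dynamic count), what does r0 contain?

r5=25
r0=32
r4=17
r5=32+7=39
r0=17-15=2
CMP r5, r0  (cmp 39,2)
BGT loop: taken
r0=2+6=8
r0=39-11=28
r4=39^28=59
After step 10: r0 = 28.

28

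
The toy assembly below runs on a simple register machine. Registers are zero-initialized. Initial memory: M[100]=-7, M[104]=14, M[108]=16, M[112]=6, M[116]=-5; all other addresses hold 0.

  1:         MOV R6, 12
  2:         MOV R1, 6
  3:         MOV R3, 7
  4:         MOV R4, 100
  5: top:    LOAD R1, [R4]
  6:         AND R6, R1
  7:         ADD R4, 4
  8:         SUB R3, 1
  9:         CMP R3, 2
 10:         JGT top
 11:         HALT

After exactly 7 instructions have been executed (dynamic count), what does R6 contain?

8

MOV R6, 12 → R6=12
MOV R1, 6 → R1=6
MOV R3, 7 → R3=7
MOV R4, 100 → R4=100
LOAD R1, [R4] → R1=M[100]=-7
AND R6, R1 → R6=12&(-7)=8
ADD R4, 4 → R4=100+4=104
After step 7: R6 = 8.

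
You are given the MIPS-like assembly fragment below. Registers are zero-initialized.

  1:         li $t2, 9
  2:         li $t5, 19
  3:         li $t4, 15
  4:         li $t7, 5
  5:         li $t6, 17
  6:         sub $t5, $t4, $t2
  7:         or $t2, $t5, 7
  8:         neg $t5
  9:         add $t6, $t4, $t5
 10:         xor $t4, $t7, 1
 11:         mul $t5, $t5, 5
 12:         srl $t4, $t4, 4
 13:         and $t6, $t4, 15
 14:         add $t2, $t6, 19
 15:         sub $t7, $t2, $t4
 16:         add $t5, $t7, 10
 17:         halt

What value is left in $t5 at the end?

29

$t2=9
$t5=19
$t4=15
$t7=5
$t6=17
$t5=15-9=6
$t2=6|7=7
$t5=-(6)=-6
$t6=15+(-6)=9
$t4=5^1=4
$t5=(-6)*5=-30
$t4=4>>4=0
$t6=0&15=0
$t2=0+19=19
$t7=19-0=19
$t5=19+10=29
halt.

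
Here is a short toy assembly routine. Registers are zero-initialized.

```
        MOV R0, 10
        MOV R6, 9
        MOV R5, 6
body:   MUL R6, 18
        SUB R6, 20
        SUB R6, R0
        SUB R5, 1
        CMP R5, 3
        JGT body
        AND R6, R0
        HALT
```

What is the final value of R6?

2

MOV R0, 10 → R0=10
MOV R6, 9 → R6=9
MOV R5, 6 → R5=6
MUL R6, 18 → R6=9*18=162
SUB R6, 20 → R6=162-20=142
SUB R6, R0 → R6=142-10=132
SUB R5, 1 → R5=6-1=5
CMP R5, 3  (cmp 5,3)
JGT body: taken
MUL R6, 18 → R6=132*18=2376
SUB R6, 20 → R6=2376-20=2356
SUB R6, R0 → R6=2356-10=2346
SUB R5, 1 → R5=5-1=4
CMP R5, 3  (cmp 4,3)
JGT body: taken
MUL R6, 18 → R6=2346*18=42228
SUB R6, 20 → R6=42228-20=42208
SUB R6, R0 → R6=42208-10=42198
SUB R5, 1 → R5=4-1=3
CMP R5, 3  (cmp 3,3)
JGT body: not taken
AND R6, R0 → R6=42198&10=2
halt.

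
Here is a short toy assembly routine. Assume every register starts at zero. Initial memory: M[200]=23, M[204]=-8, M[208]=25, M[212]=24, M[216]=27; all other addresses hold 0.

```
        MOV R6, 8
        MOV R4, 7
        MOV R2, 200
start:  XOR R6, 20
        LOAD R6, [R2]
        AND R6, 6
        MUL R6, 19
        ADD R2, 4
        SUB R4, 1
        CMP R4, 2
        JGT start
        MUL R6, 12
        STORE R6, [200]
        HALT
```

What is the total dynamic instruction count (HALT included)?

R6=8
R4=7
R2=200
R6=8^20=28
R6=M[200]=23
R6=23&6=6
R6=6*19=114
R2=200+4=204
R4=7-1=6
CMP R4, 2  (cmp 6,2)
JGT start: taken
R6=114^20=102
R6=M[204]=-8
R6=(-8)&6=0
R6=0*19=0
R2=204+4=208
R4=6-1=5
CMP R4, 2  (cmp 5,2)
JGT start: taken
R6=0^20=20
R6=M[208]=25
R6=25&6=0
R6=0*19=0
R2=208+4=212
R4=5-1=4
CMP R4, 2  (cmp 4,2)
JGT start: taken
R6=0^20=20
R6=M[212]=24
R6=24&6=0
R6=0*19=0
R2=212+4=216
R4=4-1=3
CMP R4, 2  (cmp 3,2)
JGT start: taken
R6=0^20=20
R6=M[216]=27
R6=27&6=2
R6=2*19=38
R2=216+4=220
R4=3-1=2
CMP R4, 2  (cmp 2,2)
JGT start: not taken
R6=38*12=456
STORE R6, [200] → M[200]=456
halt.
Total executed instructions: 46.

46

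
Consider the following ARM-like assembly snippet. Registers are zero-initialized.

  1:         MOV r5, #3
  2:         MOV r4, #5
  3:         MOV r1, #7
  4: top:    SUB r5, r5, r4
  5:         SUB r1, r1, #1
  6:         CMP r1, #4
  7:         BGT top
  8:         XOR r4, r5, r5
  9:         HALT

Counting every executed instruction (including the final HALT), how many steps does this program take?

17

after MOV r5, #3: r5=3
after MOV r4, #5: r4=5
after MOV r1, #7: r1=7
after SUB r5, r5, r4: r5=3-5=-2
after SUB r1, r1, #1: r1=7-1=6
CMP r1, #4  (cmp 6,4)
BGT top: taken
after SUB r5, r5, r4: r5=(-2)-5=-7
after SUB r1, r1, #1: r1=6-1=5
CMP r1, #4  (cmp 5,4)
BGT top: taken
after SUB r5, r5, r4: r5=(-7)-5=-12
after SUB r1, r1, #1: r1=5-1=4
CMP r1, #4  (cmp 4,4)
BGT top: not taken
after XOR r4, r5, r5: r4=(-12)^(-12)=0
halt.
Total executed instructions: 17.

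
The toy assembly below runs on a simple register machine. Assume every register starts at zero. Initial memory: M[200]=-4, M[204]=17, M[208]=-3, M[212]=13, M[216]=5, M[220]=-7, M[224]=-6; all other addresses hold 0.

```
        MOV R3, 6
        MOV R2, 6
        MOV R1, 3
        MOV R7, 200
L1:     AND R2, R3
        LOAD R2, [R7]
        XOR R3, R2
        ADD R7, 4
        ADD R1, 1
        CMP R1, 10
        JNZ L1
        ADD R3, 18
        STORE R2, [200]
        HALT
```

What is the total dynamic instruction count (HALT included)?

MOV R3, 6 → R3=6
MOV R2, 6 → R2=6
MOV R1, 3 → R1=3
MOV R7, 200 → R7=200
AND R2, R3 → R2=6&6=6
LOAD R2, [R7] → R2=M[200]=-4
XOR R3, R2 → R3=6^(-4)=-6
ADD R7, 4 → R7=200+4=204
ADD R1, 1 → R1=3+1=4
CMP R1, 10  (cmp 4,10)
JNZ L1: taken
AND R2, R3 → R2=(-4)&(-6)=-8
LOAD R2, [R7] → R2=M[204]=17
XOR R3, R2 → R3=(-6)^17=-21
ADD R7, 4 → R7=204+4=208
ADD R1, 1 → R1=4+1=5
CMP R1, 10  (cmp 5,10)
JNZ L1: taken
AND R2, R3 → R2=17&(-21)=1
LOAD R2, [R7] → R2=M[208]=-3
XOR R3, R2 → R3=(-21)^(-3)=22
ADD R7, 4 → R7=208+4=212
ADD R1, 1 → R1=5+1=6
CMP R1, 10  (cmp 6,10)
JNZ L1: taken
AND R2, R3 → R2=(-3)&22=20
LOAD R2, [R7] → R2=M[212]=13
XOR R3, R2 → R3=22^13=27
ADD R7, 4 → R7=212+4=216
ADD R1, 1 → R1=6+1=7
CMP R1, 10  (cmp 7,10)
JNZ L1: taken
AND R2, R3 → R2=13&27=9
LOAD R2, [R7] → R2=M[216]=5
XOR R3, R2 → R3=27^5=30
ADD R7, 4 → R7=216+4=220
ADD R1, 1 → R1=7+1=8
CMP R1, 10  (cmp 8,10)
JNZ L1: taken
AND R2, R3 → R2=5&30=4
LOAD R2, [R7] → R2=M[220]=-7
XOR R3, R2 → R3=30^(-7)=-25
ADD R7, 4 → R7=220+4=224
ADD R1, 1 → R1=8+1=9
CMP R1, 10  (cmp 9,10)
JNZ L1: taken
AND R2, R3 → R2=(-7)&(-25)=-31
LOAD R2, [R7] → R2=M[224]=-6
XOR R3, R2 → R3=(-25)^(-6)=29
ADD R7, 4 → R7=224+4=228
ADD R1, 1 → R1=9+1=10
CMP R1, 10  (cmp 10,10)
JNZ L1: not taken
ADD R3, 18 → R3=29+18=47
STORE R2, [200] → M[200]=-6
halt.
Total executed instructions: 56.

56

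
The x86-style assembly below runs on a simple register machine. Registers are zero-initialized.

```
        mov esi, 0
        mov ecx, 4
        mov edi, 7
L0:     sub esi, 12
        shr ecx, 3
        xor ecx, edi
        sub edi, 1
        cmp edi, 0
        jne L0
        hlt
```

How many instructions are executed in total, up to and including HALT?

46

esi=0
ecx=4
edi=7
esi=0-12=-12
ecx=4>>3=0
ecx=0^7=7
edi=7-1=6
cmp edi, 0  (cmp 6,0)
jne L0: taken
esi=(-12)-12=-24
ecx=7>>3=0
ecx=0^6=6
edi=6-1=5
cmp edi, 0  (cmp 5,0)
jne L0: taken
esi=(-24)-12=-36
ecx=6>>3=0
ecx=0^5=5
edi=5-1=4
cmp edi, 0  (cmp 4,0)
jne L0: taken
esi=(-36)-12=-48
ecx=5>>3=0
ecx=0^4=4
edi=4-1=3
cmp edi, 0  (cmp 3,0)
jne L0: taken
esi=(-48)-12=-60
ecx=4>>3=0
ecx=0^3=3
edi=3-1=2
cmp edi, 0  (cmp 2,0)
jne L0: taken
esi=(-60)-12=-72
ecx=3>>3=0
ecx=0^2=2
edi=2-1=1
cmp edi, 0  (cmp 1,0)
jne L0: taken
esi=(-72)-12=-84
ecx=2>>3=0
ecx=0^1=1
edi=1-1=0
cmp edi, 0  (cmp 0,0)
jne L0: not taken
halt.
Total executed instructions: 46.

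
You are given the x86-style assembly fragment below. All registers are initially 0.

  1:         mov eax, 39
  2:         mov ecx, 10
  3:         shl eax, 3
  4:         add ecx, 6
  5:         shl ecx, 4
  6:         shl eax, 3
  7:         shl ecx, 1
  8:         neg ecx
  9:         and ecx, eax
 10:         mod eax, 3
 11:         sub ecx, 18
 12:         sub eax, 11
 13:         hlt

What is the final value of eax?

-11

eax=39
ecx=10
eax=39<<3=312
ecx=10+6=16
ecx=16<<4=256
eax=312<<3=2496
ecx=256<<1=512
ecx=-(512)=-512
ecx=(-512)&2496=2048
eax=2496%3=0
ecx=2048-18=2030
eax=0-11=-11
halt.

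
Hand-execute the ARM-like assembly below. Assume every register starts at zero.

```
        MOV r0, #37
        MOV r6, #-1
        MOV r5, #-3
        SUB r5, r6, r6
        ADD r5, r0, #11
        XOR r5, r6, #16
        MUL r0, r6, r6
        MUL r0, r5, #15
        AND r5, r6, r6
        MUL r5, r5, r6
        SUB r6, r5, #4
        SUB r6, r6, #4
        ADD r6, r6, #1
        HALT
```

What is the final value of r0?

MOV r0, #37 → r0=37
MOV r6, #-1 → r6=-1
MOV r5, #-3 → r5=-3
SUB r5, r6, r6 → r5=(-1)-(-1)=0
ADD r5, r0, #11 → r5=37+11=48
XOR r5, r6, #16 → r5=(-1)^16=-17
MUL r0, r6, r6 → r0=(-1)*(-1)=1
MUL r0, r5, #15 → r0=(-17)*15=-255
AND r5, r6, r6 → r5=(-1)&(-1)=-1
MUL r5, r5, r6 → r5=(-1)*(-1)=1
SUB r6, r5, #4 → r6=1-4=-3
SUB r6, r6, #4 → r6=(-3)-4=-7
ADD r6, r6, #1 → r6=(-7)+1=-6
halt.

-255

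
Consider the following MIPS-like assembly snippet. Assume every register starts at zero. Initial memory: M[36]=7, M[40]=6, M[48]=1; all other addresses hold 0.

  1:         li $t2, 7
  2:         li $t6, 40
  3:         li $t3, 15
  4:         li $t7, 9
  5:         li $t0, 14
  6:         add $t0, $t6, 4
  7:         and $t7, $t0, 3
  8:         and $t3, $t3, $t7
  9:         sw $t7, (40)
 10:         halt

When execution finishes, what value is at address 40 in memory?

after li $t2, 7: $t2=7
after li $t6, 40: $t6=40
after li $t3, 15: $t3=15
after li $t7, 9: $t7=9
after li $t0, 14: $t0=14
after add $t0, $t6, 4: $t0=40+4=44
after and $t7, $t0, 3: $t7=44&3=0
after and $t3, $t3, $t7: $t3=15&0=0
sw $t7, (40) → M[40]=0
halt.

0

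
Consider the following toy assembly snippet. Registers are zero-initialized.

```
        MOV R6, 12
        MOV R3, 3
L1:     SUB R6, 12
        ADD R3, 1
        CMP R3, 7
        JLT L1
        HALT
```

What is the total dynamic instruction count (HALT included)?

19

after MOV R6, 12: R6=12
after MOV R3, 3: R3=3
after SUB R6, 12: R6=12-12=0
after ADD R3, 1: R3=3+1=4
CMP R3, 7  (cmp 4,7)
JLT L1: taken
after SUB R6, 12: R6=0-12=-12
after ADD R3, 1: R3=4+1=5
CMP R3, 7  (cmp 5,7)
JLT L1: taken
after SUB R6, 12: R6=(-12)-12=-24
after ADD R3, 1: R3=5+1=6
CMP R3, 7  (cmp 6,7)
JLT L1: taken
after SUB R6, 12: R6=(-24)-12=-36
after ADD R3, 1: R3=6+1=7
CMP R3, 7  (cmp 7,7)
JLT L1: not taken
halt.
Total executed instructions: 19.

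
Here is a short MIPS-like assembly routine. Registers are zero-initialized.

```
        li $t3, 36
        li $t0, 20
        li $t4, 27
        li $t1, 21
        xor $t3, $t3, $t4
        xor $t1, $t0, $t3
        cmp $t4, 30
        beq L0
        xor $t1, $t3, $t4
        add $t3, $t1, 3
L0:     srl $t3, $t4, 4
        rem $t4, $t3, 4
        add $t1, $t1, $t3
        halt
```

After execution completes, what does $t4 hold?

1

after li $t3, 36: $t3=36
after li $t0, 20: $t0=20
after li $t4, 27: $t4=27
after li $t1, 21: $t1=21
after xor $t3, $t3, $t4: $t3=36^27=63
after xor $t1, $t0, $t3: $t1=20^63=43
cmp $t4, 30  (cmp 27,30)
beq L0: not taken
after xor $t1, $t3, $t4: $t1=63^27=36
after add $t3, $t1, 3: $t3=36+3=39
after srl $t3, $t4, 4: $t3=27>>4=1
after rem $t4, $t3, 4: $t4=1%4=1
after add $t1, $t1, $t3: $t1=36+1=37
halt.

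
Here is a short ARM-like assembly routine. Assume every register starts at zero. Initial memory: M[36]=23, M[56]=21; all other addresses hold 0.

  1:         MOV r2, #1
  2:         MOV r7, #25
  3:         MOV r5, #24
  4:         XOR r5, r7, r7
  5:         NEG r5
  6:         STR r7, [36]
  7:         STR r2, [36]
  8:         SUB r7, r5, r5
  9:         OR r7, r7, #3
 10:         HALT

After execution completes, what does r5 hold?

0

r2=1
r7=25
r5=24
r5=25^25=0
r5=-(0)=0
STR r7, [36] → M[36]=25
STR r2, [36] → M[36]=1
r7=0-0=0
r7=0|3=3
halt.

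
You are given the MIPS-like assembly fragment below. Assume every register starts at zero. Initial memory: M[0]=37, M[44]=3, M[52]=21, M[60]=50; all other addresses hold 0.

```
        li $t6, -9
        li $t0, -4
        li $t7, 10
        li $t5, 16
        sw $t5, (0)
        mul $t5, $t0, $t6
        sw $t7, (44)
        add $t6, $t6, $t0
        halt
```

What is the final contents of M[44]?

li $t6, -9 → $t6=-9
li $t0, -4 → $t0=-4
li $t7, 10 → $t7=10
li $t5, 16 → $t5=16
sw $t5, (0) → M[0]=16
mul $t5, $t0, $t6 → $t5=(-4)*(-9)=36
sw $t7, (44) → M[44]=10
add $t6, $t6, $t0 → $t6=(-9)+(-4)=-13
halt.

10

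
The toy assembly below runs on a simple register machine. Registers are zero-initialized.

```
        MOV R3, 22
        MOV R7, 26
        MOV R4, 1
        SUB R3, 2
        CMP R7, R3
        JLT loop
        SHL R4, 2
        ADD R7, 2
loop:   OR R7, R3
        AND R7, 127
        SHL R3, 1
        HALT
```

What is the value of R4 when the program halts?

4

after MOV R3, 22: R3=22
after MOV R7, 26: R7=26
after MOV R4, 1: R4=1
after SUB R3, 2: R3=22-2=20
CMP R7, R3  (cmp 26,20)
JLT loop: not taken
after SHL R4, 2: R4=1<<2=4
after ADD R7, 2: R7=26+2=28
after OR R7, R3: R7=28|20=28
after AND R7, 127: R7=28&127=28
after SHL R3, 1: R3=20<<1=40
halt.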